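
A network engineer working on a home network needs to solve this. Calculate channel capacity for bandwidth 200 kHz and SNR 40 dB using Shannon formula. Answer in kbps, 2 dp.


Given: B = 200 kHz, SNR = 40 dB
SNR linear = 10^(40/10) = 10000
1 + SNR = 10001
log2(10001) = 13.2878566418
C = 200 * 1000 * 13.2878566418 = 2657571.3284 bps
C = 2657.571328 kbps -> 2657.57 kbps (2 dp)

2657.57


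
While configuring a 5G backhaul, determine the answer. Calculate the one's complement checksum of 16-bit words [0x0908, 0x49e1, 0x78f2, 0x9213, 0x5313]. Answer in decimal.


Given words: [0x0908, 0x49e1, 0x78f2, 0x9213, 0x5313]
Step 1: Sum all words
Raw sum = 2312 + 18913 + 30962 + 37395 + 21267 = 110849
Step 2: Fold carry: (45313 + 1) = 45314
One's complement = ~45314 & 0xFFFF = 20221

20221


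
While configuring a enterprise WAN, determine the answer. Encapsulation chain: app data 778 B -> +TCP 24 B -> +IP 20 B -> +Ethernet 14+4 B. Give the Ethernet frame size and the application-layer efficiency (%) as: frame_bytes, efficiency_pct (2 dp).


TCP segment = 778 + 24 = 802 B
IP packet = 802 + 20 = 822 B
Ethernet frame = 822 + 14 + 4 = 840 B
Efficiency = app / frame = 778 / 840 = 0.926190 = 92.6190% -> 92.62% (2 dp)

840, 92.62


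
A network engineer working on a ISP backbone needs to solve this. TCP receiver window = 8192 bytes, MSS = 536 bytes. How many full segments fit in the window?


Given: RWND = 8192 bytes, MSS = 536 bytes
Full segments = floor(RWND / MSS)
Full segments = floor(8192 / 536)
Full segments = floor(15.2836) = 15

15


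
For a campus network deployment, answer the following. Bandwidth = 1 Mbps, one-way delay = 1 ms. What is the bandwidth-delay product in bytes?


Given: bandwidth = 1 Mbps, delay = 1 ms
BDP in bits = 1 * 10^6 * 1 / 1000
BDP in bits = 1000
BDP in bytes = 1000 / 8 = 125

125


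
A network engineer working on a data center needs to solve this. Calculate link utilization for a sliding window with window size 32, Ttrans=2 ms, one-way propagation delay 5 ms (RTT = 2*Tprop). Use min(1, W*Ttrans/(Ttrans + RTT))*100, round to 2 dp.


Given: W = 32, Ttrans = 2 ms, RTT = 10 ms (= 2 * Tprop, Tprop = 5 ms)
Cycle time = Ttrans + RTT = 2 + 10 = 12 ms (first packet sent until its ACK returns)
W * Ttrans = 32 * 2 = 64 ms of sending per cycle
W * Ttrans / (Ttrans + RTT) = 64 / 12 = 5.333333
U = min(1, 5.333333) = 1.000000
U% = 100.00%

100.00


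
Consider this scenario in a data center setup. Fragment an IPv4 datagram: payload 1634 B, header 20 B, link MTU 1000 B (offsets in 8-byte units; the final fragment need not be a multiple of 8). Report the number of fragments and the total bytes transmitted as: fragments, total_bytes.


Max data per non-final fragment = floor((MTU - header)/8)*8 = floor((1000 - 20)/8)*8 = floor(980/8)*8 = 976 B
Final fragment needs no 8-byte alignment: it can carry up to MTU - header = 980 B
Non-final fragments needed = ceil((payload - 980) / 976) = ceil(654/976) = ceil(0.6701) = 1
Number of fragments = 1 + 1 = 2
Fragment sizes (data): 1 * 976 B + 658 B (last, 658 <= 980 OK)
Total bytes sent = payload + n_frags * header = 1634 + 2*20 = 1634 + 40 = 1674 B

2, 1674


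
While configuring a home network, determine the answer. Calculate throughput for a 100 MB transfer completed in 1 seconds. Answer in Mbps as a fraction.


Given: file = 100 MB, time = 1 s
File in Mb = 100 * 8 = 800 Mb
Throughput = 800 / 1 Mbps
Throughput = 800 Mbps

800


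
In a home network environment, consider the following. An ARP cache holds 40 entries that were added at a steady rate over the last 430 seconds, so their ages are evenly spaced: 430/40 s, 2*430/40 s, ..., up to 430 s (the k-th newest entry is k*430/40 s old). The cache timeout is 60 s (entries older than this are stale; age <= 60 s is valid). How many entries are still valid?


Ages are k * 430/40 s for k = 1..40 (spacing = 10.7500 s).
Entry k is valid iff k * 430/40 <= 60 iff k <= 40 * 60 / 430 = 5.5814
n_valid = floor(5.5814) = 5
(n_stale = 40 - 5 = 35)

5


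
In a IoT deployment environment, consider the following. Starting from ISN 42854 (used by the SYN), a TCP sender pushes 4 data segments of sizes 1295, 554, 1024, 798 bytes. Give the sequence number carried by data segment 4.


The SYN occupies sequence number ISN = 42854, so the first data byte is ISN + 1 = 42855.
SEQ of data segment i = (ISN + 1) + sum of payload sizes of segments 1..i-1.
Segment 1: SEQ = 42855, payload = 1295 bytes
Segment 2: SEQ = 44150, payload = 554 bytes
Segment 3: SEQ = 44704, payload = 1024 bytes
Segment 4: SEQ = 45728, payload = 798 bytes
SEQ of segment 4 = 42855 + 1295 + 554 + 1024 = 45728

45728


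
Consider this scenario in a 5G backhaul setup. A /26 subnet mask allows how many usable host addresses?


Given: subnet mask /26
Host bits = 32 - 26 = 6
Total addresses = 2^6 = 64
Usable hosts = 64 - 2 (network + broadcast) = 62

62


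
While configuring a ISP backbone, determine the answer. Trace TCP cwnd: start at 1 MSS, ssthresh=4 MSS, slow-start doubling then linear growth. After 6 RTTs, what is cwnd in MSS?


RTT 0: cwnd = 1 MSS (initial)
RTT 1: cwnd = 2 MSS (slow start, doubled)
RTT 2: cwnd = 4 MSS (slow start, doubled)
RTT 3: cwnd = 5 MSS (congestion avoidance, +1)
RTT 4: cwnd = 6 MSS (congestion avoidance, +1)
RTT 5: cwnd = 7 MSS (congestion avoidance, +1)
RTT 6: cwnd = 8 MSS (congestion avoidance, +1)

8


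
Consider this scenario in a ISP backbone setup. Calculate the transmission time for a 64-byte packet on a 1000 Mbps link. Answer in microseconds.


Given: packet = 64 bytes, bandwidth = 1000 Mbps
Packet in bits = 64 * 8 = 512 bits
Bandwidth = 1000 * 10^6 = 1000000000 bps
Time = 512 / 1000000000 seconds
Time in us = 512 * 10^6 / 1000000000 = 0.512

0.512


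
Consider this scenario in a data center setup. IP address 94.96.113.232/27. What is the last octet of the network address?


Given: IP = 94.96.113.232, prefix = /27
Subnet mask = 255.255.255.224
Last octet of IP: 232
Last octet of mask: 224
Network last octet = 232 AND 224 = 224

224


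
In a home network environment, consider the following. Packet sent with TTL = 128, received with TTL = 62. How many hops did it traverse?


Given: initial TTL = 128, received TTL = 62
Hops = initial TTL - received TTL
Hops = 128 - 62 = 66

66


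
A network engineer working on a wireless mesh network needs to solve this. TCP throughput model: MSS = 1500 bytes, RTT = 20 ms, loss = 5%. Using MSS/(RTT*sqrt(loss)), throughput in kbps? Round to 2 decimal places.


Given: MSS = 1500 bytes, RTT = 20 ms, loss = 5%
RTT in seconds = 20 / 1000 = 0.02
Loss rate = 5% = 0.05
sqrt(loss) = sqrt(0.05) = 0.223606797750
Throughput (bytes/s) = 1500 / (0.02 * 0.223606797750) = 335410.1966
Throughput (kbps) = 335410.1966 * 8 / 1000 = 2683.281573 -> 2683.28 kbps (2 dp)

2683.28


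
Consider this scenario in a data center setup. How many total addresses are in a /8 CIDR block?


Given: CIDR prefix /8
Host bits = 32 - 8 = 24
Total addresses = 2^24 = 16777216

16777216


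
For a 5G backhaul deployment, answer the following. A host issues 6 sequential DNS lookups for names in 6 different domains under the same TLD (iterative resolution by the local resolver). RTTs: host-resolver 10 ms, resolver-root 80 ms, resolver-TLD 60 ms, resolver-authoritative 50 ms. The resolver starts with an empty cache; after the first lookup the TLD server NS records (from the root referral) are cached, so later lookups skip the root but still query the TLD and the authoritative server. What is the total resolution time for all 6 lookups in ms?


Lookup 1 (cold cache): local + root + TLD + auth = 10 + 80 + 60 + 50 = 200 ms
Lookups 2..6 (TLD NS cached -> skip root; new domain -> still ask TLD and auth): local + TLD + auth = 10 + 60 + 50 = 120 ms each
Remaining 5 lookups: 5 * 120 = 600 ms
Total = 200 + 600 = 800 ms

800


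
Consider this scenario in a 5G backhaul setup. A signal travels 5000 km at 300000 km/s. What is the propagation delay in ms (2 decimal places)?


Given: distance = 5000 km, speed = 300000 km/s
Delay = distance / speed = 5000 / 300000 seconds
Delay in ms = 5000 * 1000 / 300000
Delay = 16.6667 ms
Rounded to 2 dp = 16.67 ms

16.67


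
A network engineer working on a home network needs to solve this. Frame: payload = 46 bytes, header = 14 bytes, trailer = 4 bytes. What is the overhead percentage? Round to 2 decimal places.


Given: payload = 46 B, header = 14 B, trailer = 4 B
Overhead bytes = header + trailer = 14 + 4 = 18
Total frame = payload + overhead = 46 + 18 = 64
Overhead % = 18 / 64 * 100 = 28.1250% -> 28.13% (2 dp)

28.13


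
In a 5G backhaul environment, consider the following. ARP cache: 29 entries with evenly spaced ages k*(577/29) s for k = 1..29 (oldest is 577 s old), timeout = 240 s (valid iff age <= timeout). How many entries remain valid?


Ages are k * 577/29 s for k = 1..29 (spacing = 19.8966 s).
Entry k is valid iff k * 577/29 <= 240 iff k <= 29 * 240 / 577 = 12.0624
n_valid = floor(12.0624) = 12
(n_stale = 29 - 12 = 17)

12


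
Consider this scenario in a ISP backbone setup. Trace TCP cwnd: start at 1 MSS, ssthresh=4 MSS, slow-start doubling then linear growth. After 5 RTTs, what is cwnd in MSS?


RTT 0: cwnd = 1 MSS (initial)
RTT 1: cwnd = 2 MSS (slow start, doubled)
RTT 2: cwnd = 4 MSS (slow start, doubled)
RTT 3: cwnd = 5 MSS (congestion avoidance, +1)
RTT 4: cwnd = 6 MSS (congestion avoidance, +1)
RTT 5: cwnd = 7 MSS (congestion avoidance, +1)

7


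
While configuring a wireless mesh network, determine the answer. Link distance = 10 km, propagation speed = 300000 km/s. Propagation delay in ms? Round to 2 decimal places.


Given: distance = 10 km, speed = 300000 km/s
Delay = distance / speed = 10 / 300000 seconds
Delay in ms = 10 * 1000 / 300000
Delay = 0.0333 ms
Rounded to 2 dp = 0.03 ms

0.03


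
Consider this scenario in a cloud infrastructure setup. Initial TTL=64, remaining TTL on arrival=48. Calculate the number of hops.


Given: initial TTL = 64, received TTL = 48
Hops = initial TTL - received TTL
Hops = 64 - 48 = 16

16


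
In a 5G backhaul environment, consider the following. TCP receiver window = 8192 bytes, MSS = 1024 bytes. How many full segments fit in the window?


Given: RWND = 8192 bytes, MSS = 1024 bytes
Full segments = floor(RWND / MSS)
Full segments = floor(8192 / 1024)
Full segments = floor(8.0) = 8

8


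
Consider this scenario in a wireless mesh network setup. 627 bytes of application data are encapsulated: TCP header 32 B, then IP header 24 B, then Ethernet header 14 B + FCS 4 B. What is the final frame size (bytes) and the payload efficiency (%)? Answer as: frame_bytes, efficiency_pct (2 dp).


TCP segment = 627 + 32 = 659 B
IP packet = 659 + 24 = 683 B
Ethernet frame = 683 + 14 + 4 = 701 B
Efficiency = app / frame = 627 / 701 = 0.894437 = 89.4437% -> 89.44% (2 dp)

701, 89.44


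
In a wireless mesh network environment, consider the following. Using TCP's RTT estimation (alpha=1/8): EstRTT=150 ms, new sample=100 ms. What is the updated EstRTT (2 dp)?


Given: EstRTT = 150 ms, SampleRTT = 100 ms, alpha = 1/8
New EstRTT = (1 - alpha) * EstRTT + alpha * SampleRTT
(7/8) * 150 = 131.25
(1/8) * 100 = 12.5
New EstRTT = 131.25 + 12.5 = 143.75 ms -> 143.75 ms (2 dp)

143.75


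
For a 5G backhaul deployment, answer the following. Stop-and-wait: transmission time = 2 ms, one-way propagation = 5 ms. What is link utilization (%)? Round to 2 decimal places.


Given: Ttrans = 2 ms, Tprop = 5 ms
RTT = 2 * Tprop = 2 * 5 = 10 ms
U = Ttrans / (Ttrans + RTT)
U = 2 / (2 + 10)
U = 2 / 12 = 0.166667
U% = 16.67%

16.67


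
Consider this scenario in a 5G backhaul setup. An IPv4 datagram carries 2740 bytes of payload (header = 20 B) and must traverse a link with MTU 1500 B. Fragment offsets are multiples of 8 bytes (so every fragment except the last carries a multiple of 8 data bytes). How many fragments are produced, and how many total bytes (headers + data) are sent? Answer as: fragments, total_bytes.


Max data per non-final fragment = floor((MTU - header)/8)*8 = floor((1500 - 20)/8)*8 = floor(1480/8)*8 = 1480 B
Final fragment needs no 8-byte alignment: it can carry up to MTU - header = 1480 B
Non-final fragments needed = ceil((payload - 1480) / 1480) = ceil(1260/1480) = ceil(0.8514) = 1
Number of fragments = 1 + 1 = 2
Fragment sizes (data): 1 * 1480 B + 1260 B (last, 1260 <= 1480 OK)
Total bytes sent = payload + n_frags * header = 2740 + 2*20 = 2740 + 40 = 2780 B

2, 2780


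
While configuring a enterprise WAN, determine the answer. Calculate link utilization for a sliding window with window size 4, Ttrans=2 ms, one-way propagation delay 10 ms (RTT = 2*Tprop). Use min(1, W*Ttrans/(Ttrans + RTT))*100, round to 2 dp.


Given: W = 4, Ttrans = 2 ms, RTT = 20 ms (= 2 * Tprop, Tprop = 10 ms)
Cycle time = Ttrans + RTT = 2 + 20 = 22 ms (first packet sent until its ACK returns)
W * Ttrans = 4 * 2 = 8 ms of sending per cycle
W * Ttrans / (Ttrans + RTT) = 8 / 22 = 0.363636
U = min(1, 0.363636) = 0.363636
U% = 36.36%

36.36


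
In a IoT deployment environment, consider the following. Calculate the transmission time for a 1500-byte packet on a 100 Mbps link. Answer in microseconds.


Given: packet = 1500 bytes, bandwidth = 100 Mbps
Packet in bits = 1500 * 8 = 12000 bits
Bandwidth = 100 * 10^6 = 100000000 bps
Time = 12000 / 100000000 seconds
Time in us = 12000 * 10^6 / 100000000 = 120

120


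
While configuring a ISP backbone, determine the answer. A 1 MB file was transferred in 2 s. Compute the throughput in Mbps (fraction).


Given: file = 1 MB, time = 2 s
File in Mb = 1 * 8 = 8 Mb
Throughput = 8 / 2 Mbps
Throughput = 4 Mbps

4


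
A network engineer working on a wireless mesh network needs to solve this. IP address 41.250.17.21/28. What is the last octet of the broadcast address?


Given: IP = 41.250.17.21, prefix = /28
Host bits = 32 - 28 = 4
Network last octet = 21 AND mask = 16
Host part size = 2^4 - 1 = 15
Broadcast last octet = 16 OR 15 = 31

31


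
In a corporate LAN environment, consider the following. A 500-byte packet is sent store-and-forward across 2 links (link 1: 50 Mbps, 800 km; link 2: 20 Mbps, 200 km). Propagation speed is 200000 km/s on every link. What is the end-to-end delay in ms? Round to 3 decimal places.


Packet = 500 bytes = 4000 bits. Store-and-forward: sum (t_trans + t_prop) per link.
Link 1: t_trans = 4000/(50*10^6) s = 0.0800 ms; t_prop = 800/200000 s = 4.0000 ms; subtotal = 4.0800 ms
Link 2: t_trans = 4000/(20*10^6) s = 0.2000 ms; t_prop = 200/200000 s = 1.0000 ms; subtotal = 1.2000 ms
End-to-end = 4.0800 + 1.2000 = 5.2800 ms -> 5.280 ms (3 dp)

5.280


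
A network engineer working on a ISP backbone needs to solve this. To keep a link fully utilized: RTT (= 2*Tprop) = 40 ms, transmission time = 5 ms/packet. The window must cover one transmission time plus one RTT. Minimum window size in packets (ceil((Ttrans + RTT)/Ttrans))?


Given: Ttrans = 5 ms, RTT = 40 ms (= 2 * Tprop, Tprop = 20 ms)
Time until first ACK returns = Ttrans + RTT = 5 + 40 = 45 ms
Need W * Ttrans >= Ttrans + RTT  ->  W >= (Ttrans + RTT) / Ttrans
(Ttrans + RTT) / Ttrans = 45 / 5 = 9
W_min = ceil(9) = 9

9


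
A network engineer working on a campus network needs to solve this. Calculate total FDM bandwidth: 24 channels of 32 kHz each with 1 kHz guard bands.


Given: 24 channels, 32 kHz each, guard = 1 kHz
Channel bandwidth = 24 * 32 = 768 kHz
Guard bands = 23 gaps * 1 kHz = 23 kHz
Total = 768 + 23 = 791 kHz

791


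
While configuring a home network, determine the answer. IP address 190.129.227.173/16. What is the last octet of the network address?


Given: IP = 190.129.227.173, prefix = /16
Subnet mask = 255.255.0.0
Last octet of IP: 173
Last octet of mask: 0
Network last octet = 173 AND 0 = 0

0


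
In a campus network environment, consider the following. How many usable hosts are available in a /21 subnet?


Given: subnet mask /21
Host bits = 32 - 21 = 11
Total addresses = 2^11 = 2048
Usable hosts = 2048 - 2 (network + broadcast) = 2046

2046


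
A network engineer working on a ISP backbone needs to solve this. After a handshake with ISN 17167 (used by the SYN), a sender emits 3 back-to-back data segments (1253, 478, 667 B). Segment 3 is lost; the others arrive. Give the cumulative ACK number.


SYN uses sequence number 17167; first data byte = ISN + 1 = 17168.
Segment 1: SEQ = 17168, len = 1253 B, covers [17168, 18420]
Segment 2: SEQ = 18421, len = 478 B, covers [18421, 18898]
Segment 3: SEQ = 18899, len = 667 B, covers [18899, 19565] [LOST]
In-order data received: bytes [17168, 18898] (segments 1..2).
Segment 3 missing -> gap begins at byte 18899.
Cumulative ACK = next expected in-order byte = 17168 + 1253 + 478 = 18899

18899


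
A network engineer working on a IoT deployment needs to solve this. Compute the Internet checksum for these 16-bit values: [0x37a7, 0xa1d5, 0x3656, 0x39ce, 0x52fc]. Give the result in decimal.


Given words: [0x37a7, 0xa1d5, 0x3656, 0x39ce, 0x52fc]
Step 1: Sum all words
Raw sum = 14247 + 41429 + 13910 + 14798 + 21244 = 105628
Step 2: Fold carry: (40092 + 1) = 40093
One's complement = ~40093 & 0xFFFF = 25442

25442


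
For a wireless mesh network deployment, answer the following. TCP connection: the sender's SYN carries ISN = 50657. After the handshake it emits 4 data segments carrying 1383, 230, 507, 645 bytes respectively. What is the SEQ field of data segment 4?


The SYN occupies sequence number ISN = 50657, so the first data byte is ISN + 1 = 50658.
SEQ of data segment i = (ISN + 1) + sum of payload sizes of segments 1..i-1.
Segment 1: SEQ = 50658, payload = 1383 bytes
Segment 2: SEQ = 52041, payload = 230 bytes
Segment 3: SEQ = 52271, payload = 507 bytes
Segment 4: SEQ = 52778, payload = 645 bytes
SEQ of segment 4 = 50658 + 1383 + 230 + 507 = 52778

52778


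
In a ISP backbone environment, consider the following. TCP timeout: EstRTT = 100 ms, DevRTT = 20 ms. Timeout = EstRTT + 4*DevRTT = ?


Given: EstRTT = 100 ms, DevRTT = 20 ms
Timeout = EstRTT + 4 * DevRTT
4 * DevRTT = 4 * 20 = 80
Timeout = 100 + 80 = 180 ms

180


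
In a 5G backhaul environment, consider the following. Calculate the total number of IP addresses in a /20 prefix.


Given: CIDR prefix /20
Host bits = 32 - 20 = 12
Total addresses = 2^12 = 4096

4096


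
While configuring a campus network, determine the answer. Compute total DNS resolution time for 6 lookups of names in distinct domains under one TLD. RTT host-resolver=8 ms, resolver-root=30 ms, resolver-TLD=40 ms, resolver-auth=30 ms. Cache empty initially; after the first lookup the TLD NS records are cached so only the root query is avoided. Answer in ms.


Lookup 1 (cold cache): local + root + TLD + auth = 8 + 30 + 40 + 30 = 108 ms
Lookups 2..6 (TLD NS cached -> skip root; new domain -> still ask TLD and auth): local + TLD + auth = 8 + 40 + 30 = 78 ms each
Remaining 5 lookups: 5 * 78 = 390 ms
Total = 108 + 390 = 498 ms

498


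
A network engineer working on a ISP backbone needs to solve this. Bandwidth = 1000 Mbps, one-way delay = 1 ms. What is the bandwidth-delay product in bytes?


Given: bandwidth = 1000 Mbps, delay = 1 ms
BDP in bits = 1000 * 10^6 * 1 / 1000
BDP in bits = 1000000
BDP in bytes = 1000000 / 8 = 125000

125000


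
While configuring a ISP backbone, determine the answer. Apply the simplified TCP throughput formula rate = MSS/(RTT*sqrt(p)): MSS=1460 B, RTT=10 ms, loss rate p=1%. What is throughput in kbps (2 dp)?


Given: MSS = 1460 bytes, RTT = 10 ms, loss = 1%
RTT in seconds = 10 / 1000 = 0.01
Loss rate = 1% = 0.01
sqrt(loss) = sqrt(0.01) = 0.1
Throughput (bytes/s) = 1460 / (0.01 * 0.1) = 1460000.0000
Throughput (kbps) = 1460000.0000 * 8 / 1000 = 11680.000000 -> 11680.00 kbps (2 dp)

11680.00


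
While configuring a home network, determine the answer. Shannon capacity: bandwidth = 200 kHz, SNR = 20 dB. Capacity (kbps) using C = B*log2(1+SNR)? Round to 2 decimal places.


Given: B = 200 kHz, SNR = 20 dB
SNR linear = 10^(20/10) = 100
1 + SNR = 101
log2(101) = 6.6582114828
C = 200 * 1000 * 6.6582114828 = 1331642.2966 bps
C = 1331.642297 kbps -> 1331.64 kbps (2 dp)

1331.64


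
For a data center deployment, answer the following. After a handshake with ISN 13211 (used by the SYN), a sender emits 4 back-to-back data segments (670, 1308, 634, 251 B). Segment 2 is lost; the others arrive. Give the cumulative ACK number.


SYN uses sequence number 13211; first data byte = ISN + 1 = 13212.
Segment 1: SEQ = 13212, len = 670 B, covers [13212, 13881]
Segment 2: SEQ = 13882, len = 1308 B, covers [13882, 15189] [LOST]
Segment 3: SEQ = 15190, len = 634 B, covers [15190, 15823]
Segment 4: SEQ = 15824, len = 251 B, covers [15824, 16074]
In-order data received: bytes [13212, 13881] (segments 1..1).
Segment 2 missing -> gap begins at byte 13882; later segments buffered out of order.
Cumulative ACK = next expected in-order byte = 13212 + 670 = 13882

13882


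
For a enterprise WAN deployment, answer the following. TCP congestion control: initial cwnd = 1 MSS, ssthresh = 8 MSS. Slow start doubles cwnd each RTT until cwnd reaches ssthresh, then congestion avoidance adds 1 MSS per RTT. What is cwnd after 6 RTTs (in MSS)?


RTT 0: cwnd = 1 MSS (initial)
RTT 1: cwnd = 2 MSS (slow start, doubled)
RTT 2: cwnd = 4 MSS (slow start, doubled)
RTT 3: cwnd = 8 MSS (slow start, doubled)
RTT 4: cwnd = 9 MSS (congestion avoidance, +1)
RTT 5: cwnd = 10 MSS (congestion avoidance, +1)
RTT 6: cwnd = 11 MSS (congestion avoidance, +1)

11


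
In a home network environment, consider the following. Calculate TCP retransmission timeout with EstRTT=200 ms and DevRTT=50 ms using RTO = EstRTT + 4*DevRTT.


Given: EstRTT = 200 ms, DevRTT = 50 ms
Timeout = EstRTT + 4 * DevRTT
4 * DevRTT = 4 * 50 = 200
Timeout = 200 + 200 = 400 ms

400


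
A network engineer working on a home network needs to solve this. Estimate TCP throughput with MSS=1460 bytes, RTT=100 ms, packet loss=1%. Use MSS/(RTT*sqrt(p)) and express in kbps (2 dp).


Given: MSS = 1460 bytes, RTT = 100 ms, loss = 1%
RTT in seconds = 100 / 1000 = 0.1
Loss rate = 1% = 0.01
sqrt(loss) = sqrt(0.01) = 0.1
Throughput (bytes/s) = 1460 / (0.1 * 0.1) = 146000.0000
Throughput (kbps) = 146000.0000 * 8 / 1000 = 1168.000000 -> 1168.00 kbps (2 dp)

1168.00


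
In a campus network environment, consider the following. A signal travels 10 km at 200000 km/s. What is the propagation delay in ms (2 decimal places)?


Given: distance = 10 km, speed = 200000 km/s
Delay = distance / speed = 10 / 200000 seconds
Delay in ms = 10 * 1000 / 200000
Delay = 0.0500 ms
Rounded to 2 dp = 0.05 ms

0.05


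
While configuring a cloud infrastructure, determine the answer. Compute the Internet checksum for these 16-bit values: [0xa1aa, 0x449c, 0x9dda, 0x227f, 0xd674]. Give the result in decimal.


Given words: [0xa1aa, 0x449c, 0x9dda, 0x227f, 0xd674]
Step 1: Sum all words
Raw sum = 41386 + 17564 + 40410 + 8831 + 54900 = 163091
Step 2: Fold carry: (32019 + 2) = 32021
One's complement = ~32021 & 0xFFFF = 33514

33514


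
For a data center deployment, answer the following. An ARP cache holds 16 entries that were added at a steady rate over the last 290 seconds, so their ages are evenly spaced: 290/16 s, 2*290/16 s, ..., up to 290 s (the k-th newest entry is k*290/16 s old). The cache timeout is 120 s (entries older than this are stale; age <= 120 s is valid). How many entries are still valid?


Ages are k * 290/16 s for k = 1..16 (spacing = 18.1250 s).
Entry k is valid iff k * 290/16 <= 120 iff k <= 16 * 120 / 290 = 6.6207
n_valid = floor(6.6207) = 6
(n_stale = 16 - 6 = 10)

6


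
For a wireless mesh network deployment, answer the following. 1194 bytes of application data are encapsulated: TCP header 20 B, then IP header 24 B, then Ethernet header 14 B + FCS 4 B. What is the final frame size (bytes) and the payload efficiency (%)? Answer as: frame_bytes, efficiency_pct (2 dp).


TCP segment = 1194 + 20 = 1214 B
IP packet = 1214 + 24 = 1238 B
Ethernet frame = 1238 + 14 + 4 = 1256 B
Efficiency = app / frame = 1194 / 1256 = 0.950637 = 95.0637% -> 95.06% (2 dp)

1256, 95.06


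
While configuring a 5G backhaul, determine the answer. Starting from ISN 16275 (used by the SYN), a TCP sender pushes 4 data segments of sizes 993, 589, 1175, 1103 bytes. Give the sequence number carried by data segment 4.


The SYN occupies sequence number ISN = 16275, so the first data byte is ISN + 1 = 16276.
SEQ of data segment i = (ISN + 1) + sum of payload sizes of segments 1..i-1.
Segment 1: SEQ = 16276, payload = 993 bytes
Segment 2: SEQ = 17269, payload = 589 bytes
Segment 3: SEQ = 17858, payload = 1175 bytes
Segment 4: SEQ = 19033, payload = 1103 bytes
SEQ of segment 4 = 16276 + 993 + 589 + 1175 = 19033

19033


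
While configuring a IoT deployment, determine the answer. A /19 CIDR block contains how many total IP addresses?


Given: CIDR prefix /19
Host bits = 32 - 19 = 13
Total addresses = 2^13 = 8192

8192


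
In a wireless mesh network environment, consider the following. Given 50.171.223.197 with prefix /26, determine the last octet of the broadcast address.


Given: IP = 50.171.223.197, prefix = /26
Host bits = 32 - 26 = 6
Network last octet = 197 AND mask = 192
Host part size = 2^6 - 1 = 63
Broadcast last octet = 192 OR 63 = 255

255


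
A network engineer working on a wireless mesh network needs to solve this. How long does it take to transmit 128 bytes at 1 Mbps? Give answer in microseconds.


Given: packet = 128 bytes, bandwidth = 1 Mbps
Packet in bits = 128 * 8 = 1024 bits
Bandwidth = 1 * 10^6 = 1000000 bps
Time = 1024 / 1000000 seconds
Time in us = 1024 * 10^6 / 1000000 = 1024

1024


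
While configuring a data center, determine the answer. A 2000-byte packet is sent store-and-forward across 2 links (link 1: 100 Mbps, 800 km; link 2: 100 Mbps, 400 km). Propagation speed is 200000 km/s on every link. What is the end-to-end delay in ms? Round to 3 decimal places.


Packet = 2000 bytes = 16000 bits. Store-and-forward: sum (t_trans + t_prop) per link.
Link 1: t_trans = 16000/(100*10^6) s = 0.1600 ms; t_prop = 800/200000 s = 4.0000 ms; subtotal = 4.1600 ms
Link 2: t_trans = 16000/(100*10^6) s = 0.1600 ms; t_prop = 400/200000 s = 2.0000 ms; subtotal = 2.1600 ms
End-to-end = 4.1600 + 2.1600 = 6.3200 ms -> 6.320 ms (3 dp)

6.320


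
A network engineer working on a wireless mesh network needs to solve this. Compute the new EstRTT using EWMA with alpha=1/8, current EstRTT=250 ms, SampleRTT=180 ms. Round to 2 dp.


Given: EstRTT = 250 ms, SampleRTT = 180 ms, alpha = 1/8
New EstRTT = (1 - alpha) * EstRTT + alpha * SampleRTT
(7/8) * 250 = 218.75
(1/8) * 180 = 22.5
New EstRTT = 218.75 + 22.5 = 241.25 ms -> 241.25 ms (2 dp)

241.25


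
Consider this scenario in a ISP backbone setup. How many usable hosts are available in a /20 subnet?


Given: subnet mask /20
Host bits = 32 - 20 = 12
Total addresses = 2^12 = 4096
Usable hosts = 4096 - 2 (network + broadcast) = 4094

4094


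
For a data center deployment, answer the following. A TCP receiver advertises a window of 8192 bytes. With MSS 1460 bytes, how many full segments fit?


Given: RWND = 8192 bytes, MSS = 1460 bytes
Full segments = floor(RWND / MSS)
Full segments = floor(8192 / 1460)
Full segments = floor(5.611) = 5

5


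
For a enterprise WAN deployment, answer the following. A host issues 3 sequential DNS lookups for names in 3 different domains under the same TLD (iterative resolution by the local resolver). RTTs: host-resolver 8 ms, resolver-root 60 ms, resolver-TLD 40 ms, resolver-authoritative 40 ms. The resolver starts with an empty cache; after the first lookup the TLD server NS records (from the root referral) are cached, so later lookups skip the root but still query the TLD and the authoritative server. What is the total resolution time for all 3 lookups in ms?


Lookup 1 (cold cache): local + root + TLD + auth = 8 + 60 + 40 + 40 = 148 ms
Lookups 2..3 (TLD NS cached -> skip root; new domain -> still ask TLD and auth): local + TLD + auth = 8 + 40 + 40 = 88 ms each
Remaining 2 lookups: 2 * 88 = 176 ms
Total = 148 + 176 = 324 ms

324


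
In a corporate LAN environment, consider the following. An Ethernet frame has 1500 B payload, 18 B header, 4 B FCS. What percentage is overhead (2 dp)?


Given: payload = 1500 B, header = 18 B, trailer = 4 B
Overhead bytes = header + trailer = 18 + 4 = 22
Total frame = payload + overhead = 1500 + 22 = 1522
Overhead % = 22 / 1522 * 100 = 1.4455% -> 1.45% (2 dp)

1.45


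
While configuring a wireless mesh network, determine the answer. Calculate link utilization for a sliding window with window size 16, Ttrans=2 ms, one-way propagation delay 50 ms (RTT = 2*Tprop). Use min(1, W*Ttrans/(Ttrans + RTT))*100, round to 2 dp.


Given: W = 16, Ttrans = 2 ms, RTT = 100 ms (= 2 * Tprop, Tprop = 50 ms)
Cycle time = Ttrans + RTT = 2 + 100 = 102 ms (first packet sent until its ACK returns)
W * Ttrans = 16 * 2 = 32 ms of sending per cycle
W * Ttrans / (Ttrans + RTT) = 32 / 102 = 0.313725
U = min(1, 0.313725) = 0.313725
U% = 31.37%

31.37


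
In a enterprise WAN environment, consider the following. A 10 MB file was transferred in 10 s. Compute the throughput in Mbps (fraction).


Given: file = 10 MB, time = 10 s
File in Mb = 10 * 8 = 80 Mb
Throughput = 80 / 10 Mbps
Throughput = 8 Mbps

8


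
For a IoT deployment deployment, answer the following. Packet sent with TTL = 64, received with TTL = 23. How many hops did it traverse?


Given: initial TTL = 64, received TTL = 23
Hops = initial TTL - received TTL
Hops = 64 - 23 = 41

41


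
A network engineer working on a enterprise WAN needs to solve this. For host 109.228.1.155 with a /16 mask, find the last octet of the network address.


Given: IP = 109.228.1.155, prefix = /16
Subnet mask = 255.255.0.0
Last octet of IP: 155
Last octet of mask: 0
Network last octet = 155 AND 0 = 0

0


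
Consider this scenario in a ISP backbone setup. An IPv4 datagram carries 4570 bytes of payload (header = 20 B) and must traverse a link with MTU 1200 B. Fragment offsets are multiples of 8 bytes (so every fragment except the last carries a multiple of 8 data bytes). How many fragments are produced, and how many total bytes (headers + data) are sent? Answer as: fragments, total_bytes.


Max data per non-final fragment = floor((MTU - header)/8)*8 = floor((1200 - 20)/8)*8 = floor(1180/8)*8 = 1176 B
Final fragment needs no 8-byte alignment: it can carry up to MTU - header = 1180 B
Non-final fragments needed = ceil((payload - 1180) / 1176) = ceil(3390/1176) = ceil(2.8827) = 3
Number of fragments = 3 + 1 = 4
Fragment sizes (data): 3 * 1176 B + 1042 B (last, 1042 <= 1180 OK)
Total bytes sent = payload + n_frags * header = 4570 + 4*20 = 4570 + 80 = 4650 B

4, 4650


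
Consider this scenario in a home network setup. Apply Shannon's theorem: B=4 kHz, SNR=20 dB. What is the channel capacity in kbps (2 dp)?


Given: B = 4 kHz, SNR = 20 dB
SNR linear = 10^(20/10) = 100
1 + SNR = 101
log2(101) = 6.6582114828
C = 4 * 1000 * 6.6582114828 = 26632.8459 bps
C = 26.632846 kbps -> 26.63 kbps (2 dp)

26.63


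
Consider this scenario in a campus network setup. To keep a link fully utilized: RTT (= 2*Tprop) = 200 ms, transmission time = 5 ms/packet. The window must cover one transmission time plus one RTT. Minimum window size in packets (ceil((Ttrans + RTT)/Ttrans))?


Given: Ttrans = 5 ms, RTT = 200 ms (= 2 * Tprop, Tprop = 100 ms)
Time until first ACK returns = Ttrans + RTT = 5 + 200 = 205 ms
Need W * Ttrans >= Ttrans + RTT  ->  W >= (Ttrans + RTT) / Ttrans
(Ttrans + RTT) / Ttrans = 205 / 5 = 41
W_min = ceil(41) = 41

41


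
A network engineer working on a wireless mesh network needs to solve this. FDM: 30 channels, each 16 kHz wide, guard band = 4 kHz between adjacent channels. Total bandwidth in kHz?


Given: 30 channels, 16 kHz each, guard = 4 kHz
Channel bandwidth = 30 * 16 = 480 kHz
Guard bands = 29 gaps * 4 kHz = 116 kHz
Total = 480 + 116 = 596 kHz

596


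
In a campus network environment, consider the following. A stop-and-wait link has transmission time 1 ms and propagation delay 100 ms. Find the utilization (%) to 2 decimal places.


Given: Ttrans = 1 ms, Tprop = 100 ms
RTT = 2 * Tprop = 2 * 100 = 200 ms
U = Ttrans / (Ttrans + RTT)
U = 1 / (1 + 200)
U = 1 / 201 = 0.004975
U% = 0.50%

0.50


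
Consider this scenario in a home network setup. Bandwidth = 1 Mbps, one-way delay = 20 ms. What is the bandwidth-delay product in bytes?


Given: bandwidth = 1 Mbps, delay = 20 ms
BDP in bits = 1 * 10^6 * 20 / 1000
BDP in bits = 20000
BDP in bytes = 20000 / 8 = 2500

2500


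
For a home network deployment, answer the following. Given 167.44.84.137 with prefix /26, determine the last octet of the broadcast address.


Given: IP = 167.44.84.137, prefix = /26
Host bits = 32 - 26 = 6
Network last octet = 137 AND mask = 128
Host part size = 2^6 - 1 = 63
Broadcast last octet = 128 OR 63 = 191

191


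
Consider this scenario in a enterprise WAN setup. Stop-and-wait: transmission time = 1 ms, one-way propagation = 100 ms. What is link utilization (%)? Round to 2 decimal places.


Given: Ttrans = 1 ms, Tprop = 100 ms
RTT = 2 * Tprop = 2 * 100 = 200 ms
U = Ttrans / (Ttrans + RTT)
U = 1 / (1 + 200)
U = 1 / 201 = 0.004975
U% = 0.50%

0.50


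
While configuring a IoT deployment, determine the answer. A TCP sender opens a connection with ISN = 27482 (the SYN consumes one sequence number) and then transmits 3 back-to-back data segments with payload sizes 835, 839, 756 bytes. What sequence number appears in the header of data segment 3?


The SYN occupies sequence number ISN = 27482, so the first data byte is ISN + 1 = 27483.
SEQ of data segment i = (ISN + 1) + sum of payload sizes of segments 1..i-1.
Segment 1: SEQ = 27483, payload = 835 bytes
Segment 2: SEQ = 28318, payload = 839 bytes
Segment 3: SEQ = 29157, payload = 756 bytes
SEQ of segment 3 = 27483 + 835 + 839 = 29157

29157


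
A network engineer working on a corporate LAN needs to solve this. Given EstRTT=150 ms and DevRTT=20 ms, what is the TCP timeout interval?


Given: EstRTT = 150 ms, DevRTT = 20 ms
Timeout = EstRTT + 4 * DevRTT
4 * DevRTT = 4 * 20 = 80
Timeout = 150 + 80 = 230 ms

230


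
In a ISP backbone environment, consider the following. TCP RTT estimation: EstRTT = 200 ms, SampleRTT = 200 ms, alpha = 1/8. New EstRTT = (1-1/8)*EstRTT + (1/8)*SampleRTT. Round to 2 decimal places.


Given: EstRTT = 200 ms, SampleRTT = 200 ms, alpha = 1/8
New EstRTT = (1 - alpha) * EstRTT + alpha * SampleRTT
(7/8) * 200 = 175
(1/8) * 200 = 25
New EstRTT = 175 + 25 = 200 ms -> 200.00 ms (2 dp)

200.00


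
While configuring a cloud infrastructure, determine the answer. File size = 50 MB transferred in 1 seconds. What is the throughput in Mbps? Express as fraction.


Given: file = 50 MB, time = 1 s
File in Mb = 50 * 8 = 400 Mb
Throughput = 400 / 1 Mbps
Throughput = 400 Mbps

400


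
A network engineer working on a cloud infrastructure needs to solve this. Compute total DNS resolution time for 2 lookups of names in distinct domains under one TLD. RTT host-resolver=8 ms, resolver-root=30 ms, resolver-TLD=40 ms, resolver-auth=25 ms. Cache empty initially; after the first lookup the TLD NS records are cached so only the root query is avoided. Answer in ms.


Lookup 1 (cold cache): local + root + TLD + auth = 8 + 30 + 40 + 25 = 103 ms
Lookups 2..2 (TLD NS cached -> skip root; new domain -> still ask TLD and auth): local + TLD + auth = 8 + 40 + 25 = 73 ms each
Remaining 1 lookups: 1 * 73 = 73 ms
Total = 103 + 73 = 176 ms

176


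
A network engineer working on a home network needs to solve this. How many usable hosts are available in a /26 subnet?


Given: subnet mask /26
Host bits = 32 - 26 = 6
Total addresses = 2^6 = 64
Usable hosts = 64 - 2 (network + broadcast) = 62

62


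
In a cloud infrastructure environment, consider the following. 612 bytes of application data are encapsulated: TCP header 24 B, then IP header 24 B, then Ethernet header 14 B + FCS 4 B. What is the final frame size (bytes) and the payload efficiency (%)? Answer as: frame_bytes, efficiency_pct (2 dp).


TCP segment = 612 + 24 = 636 B
IP packet = 636 + 24 = 660 B
Ethernet frame = 660 + 14 + 4 = 678 B
Efficiency = app / frame = 612 / 678 = 0.902655 = 90.2655% -> 90.27% (2 dp)

678, 90.27


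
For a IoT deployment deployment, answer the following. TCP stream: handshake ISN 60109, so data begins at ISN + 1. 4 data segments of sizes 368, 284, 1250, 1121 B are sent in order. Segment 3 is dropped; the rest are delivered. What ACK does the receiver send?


SYN uses sequence number 60109; first data byte = ISN + 1 = 60110.
Segment 1: SEQ = 60110, len = 368 B, covers [60110, 60477]
Segment 2: SEQ = 60478, len = 284 B, covers [60478, 60761]
Segment 3: SEQ = 60762, len = 1250 B, covers [60762, 62011] [LOST]
Segment 4: SEQ = 62012, len = 1121 B, covers [62012, 63132]
In-order data received: bytes [60110, 60761] (segments 1..2).
Segment 3 missing -> gap begins at byte 60762; later segments buffered out of order.
Cumulative ACK = next expected in-order byte = 60110 + 368 + 284 = 60762

60762


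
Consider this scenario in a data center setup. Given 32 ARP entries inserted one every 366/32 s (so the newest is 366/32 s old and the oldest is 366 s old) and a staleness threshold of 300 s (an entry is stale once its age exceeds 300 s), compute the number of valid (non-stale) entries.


Ages are k * 366/32 s for k = 1..32 (spacing = 11.4375 s).
Entry k is valid iff k * 366/32 <= 300 iff k <= 32 * 300 / 366 = 26.2295
n_valid = floor(26.2295) = 26
(n_stale = 32 - 26 = 6)

26


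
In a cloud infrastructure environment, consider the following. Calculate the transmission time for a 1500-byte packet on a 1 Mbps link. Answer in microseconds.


Given: packet = 1500 bytes, bandwidth = 1 Mbps
Packet in bits = 1500 * 8 = 12000 bits
Bandwidth = 1 * 10^6 = 1000000 bps
Time = 12000 / 1000000 seconds
Time in us = 12000 * 10^6 / 1000000 = 12000

12000


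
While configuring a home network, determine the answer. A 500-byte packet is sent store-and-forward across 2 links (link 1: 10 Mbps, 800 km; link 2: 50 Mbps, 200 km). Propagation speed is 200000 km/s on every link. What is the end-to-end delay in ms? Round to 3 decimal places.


Packet = 500 bytes = 4000 bits. Store-and-forward: sum (t_trans + t_prop) per link.
Link 1: t_trans = 4000/(10*10^6) s = 0.4000 ms; t_prop = 800/200000 s = 4.0000 ms; subtotal = 4.4000 ms
Link 2: t_trans = 4000/(50*10^6) s = 0.0800 ms; t_prop = 200/200000 s = 1.0000 ms; subtotal = 1.0800 ms
End-to-end = 4.4000 + 1.0800 = 5.4800 ms -> 5.480 ms (3 dp)

5.480


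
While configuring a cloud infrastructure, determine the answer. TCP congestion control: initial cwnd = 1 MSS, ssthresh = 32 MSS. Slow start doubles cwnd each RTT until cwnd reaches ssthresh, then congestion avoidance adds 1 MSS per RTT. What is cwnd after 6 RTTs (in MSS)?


RTT 0: cwnd = 1 MSS (initial)
RTT 1: cwnd = 2 MSS (slow start, doubled)
RTT 2: cwnd = 4 MSS (slow start, doubled)
RTT 3: cwnd = 8 MSS (slow start, doubled)
RTT 4: cwnd = 16 MSS (slow start, doubled)
RTT 5: cwnd = 32 MSS (slow start, doubled)
RTT 6: cwnd = 33 MSS (congestion avoidance, +1)

33


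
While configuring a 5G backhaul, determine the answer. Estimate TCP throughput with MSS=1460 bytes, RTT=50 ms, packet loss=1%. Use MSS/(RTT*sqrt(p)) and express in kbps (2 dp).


Given: MSS = 1460 bytes, RTT = 50 ms, loss = 1%
RTT in seconds = 50 / 1000 = 0.05
Loss rate = 1% = 0.01
sqrt(loss) = sqrt(0.01) = 0.1
Throughput (bytes/s) = 1460 / (0.05 * 0.1) = 292000.0000
Throughput (kbps) = 292000.0000 * 8 / 1000 = 2336.000000 -> 2336.00 kbps (2 dp)

2336.00


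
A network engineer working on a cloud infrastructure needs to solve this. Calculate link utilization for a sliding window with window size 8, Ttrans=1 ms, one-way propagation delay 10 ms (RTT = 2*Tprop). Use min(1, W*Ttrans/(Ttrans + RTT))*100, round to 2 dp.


Given: W = 8, Ttrans = 1 ms, RTT = 20 ms (= 2 * Tprop, Tprop = 10 ms)
Cycle time = Ttrans + RTT = 1 + 20 = 21 ms (first packet sent until its ACK returns)
W * Ttrans = 8 * 1 = 8 ms of sending per cycle
W * Ttrans / (Ttrans + RTT) = 8 / 21 = 0.380952
U = min(1, 0.380952) = 0.380952
U% = 38.10%

38.10
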